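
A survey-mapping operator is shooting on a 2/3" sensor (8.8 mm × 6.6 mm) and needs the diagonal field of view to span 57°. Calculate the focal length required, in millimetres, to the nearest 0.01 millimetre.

Sensor diagonal = √(8.8² + 6.6²) = √121.0000 ≈ 11.0000 mm.
From α = 2·arctan(d/2f) we get f = d / (2·tan(α/2)).
With d = 11.0000 mm and α/2 = 28.5°, tan(α/2) ≈ 0.54296, so f ≈ 11.0000 / 1.08591 ≈ 10.1297 mm.

10.13 mm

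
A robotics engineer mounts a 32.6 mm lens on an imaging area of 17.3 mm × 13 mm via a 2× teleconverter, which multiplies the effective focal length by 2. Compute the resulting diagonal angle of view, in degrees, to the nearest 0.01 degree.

18.84°

Effective focal length f = 32.6 × 2 = 65.2 mm.
Sensor diagonal = √(17.3² + 13²) = √468.2900 ≈ 21.6400 mm.
α = 2·arctan(21.640 / (2 × 65.2)) = 2·arctan(0.16595) ≈ 18.8448°.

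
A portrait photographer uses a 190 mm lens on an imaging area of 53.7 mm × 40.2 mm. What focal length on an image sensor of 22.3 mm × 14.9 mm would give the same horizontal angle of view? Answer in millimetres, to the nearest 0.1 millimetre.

Equal angle of view means equal width/f ratio, so f₂ = f₁ · (width₂/width₁) = 190 × 22.3/53.7.
f₂ = 190 × 0.41527 ≈ 78.901 mm.

78.9 mm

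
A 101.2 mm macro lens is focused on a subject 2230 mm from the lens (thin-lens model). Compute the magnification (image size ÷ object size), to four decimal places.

0.0475×

Thin lens: 1/f = 1/dₒ + 1/dᵢ → 1/dᵢ = 1/101.2 − 1/2230 = 0.0094330 mm⁻¹, so dᵢ ≈ 106.0109 mm.
Magnification m = dᵢ/dₒ = 106.0109/2230 ≈ 0.04754.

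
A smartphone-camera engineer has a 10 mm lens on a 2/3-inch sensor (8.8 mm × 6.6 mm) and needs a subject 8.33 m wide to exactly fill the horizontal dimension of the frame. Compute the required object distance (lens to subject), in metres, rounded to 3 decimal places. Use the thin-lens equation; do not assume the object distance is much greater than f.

W: 8.33 m = 8330 mm.
Magnification m = w/W = dᵢ/dₒ; combined with 1/f = 1/dₒ + 1/dᵢ this gives dₒ = f·(1 + W/w).
dₒ = 10 mm × (1 + 8330/8.8) = 10 × 947.5909 ≈ 9475.909 mm = 9.47591 m.

9.476 m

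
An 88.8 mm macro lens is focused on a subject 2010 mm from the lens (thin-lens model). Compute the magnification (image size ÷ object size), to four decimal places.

0.0462×

Thin lens: 1/f = 1/dₒ + 1/dᵢ → 1/dᵢ = 1/88.8 − 1/2010 = 0.0107637 mm⁻¹, so dᵢ ≈ 92.9044 mm.
Magnification m = dᵢ/dₒ = 92.9044/2010 ≈ 0.04622.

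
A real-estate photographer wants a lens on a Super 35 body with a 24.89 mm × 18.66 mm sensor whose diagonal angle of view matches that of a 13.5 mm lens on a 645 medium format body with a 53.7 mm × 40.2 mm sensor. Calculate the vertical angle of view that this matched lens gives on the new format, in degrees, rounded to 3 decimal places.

Sensor diagonal = √(53.7² + 40.2²) = √4499.7300 ≈ 67.0800 mm.
Sensor diagonal = √(24.89² + 18.66²) = √967.7077 ≈ 31.1080 mm.
Equal diagonal AOV ⇒ f₂ = f₁ · 31.1080/67.0800 = 13.5 × 0.46374 ≈ 6.2606 mm.
Vertical AOV on the new format = 2·arctan(18.66 / (2 × 6.2606)) = 2·arctan(1.49028) ≈ 112.2757°.

112.276°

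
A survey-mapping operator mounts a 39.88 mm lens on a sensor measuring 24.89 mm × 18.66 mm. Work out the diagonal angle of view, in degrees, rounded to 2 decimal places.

42.61°

Sensor diagonal = √(24.89² + 18.66²) = √967.7077 ≈ 31.1080 mm.
Angle of view α = 2·arctan(d/2f) with d = 31.1080 mm and f = 39.88 mm.
d/2f = 0.39002; arctan(0.39002) ≈ 21.3068°, so α ≈ 42.6136°.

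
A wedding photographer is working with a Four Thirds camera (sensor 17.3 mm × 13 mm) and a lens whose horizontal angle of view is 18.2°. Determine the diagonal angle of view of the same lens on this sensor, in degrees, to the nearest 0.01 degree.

22.66°

From the horizontal AOV: f = 17.3 / (2·tan(9.1°)) = 17.3 / 0.32035 ≈ 54.0038 mm.
Sensor diagonal = √(17.3² + 13²) = √468.2900 ≈ 21.6400 mm.
Diagonal AOV = 2·arctan(21.6400 / (2 × 54.0038)) = 2·arctan(0.20036) ≈ 22.6591°.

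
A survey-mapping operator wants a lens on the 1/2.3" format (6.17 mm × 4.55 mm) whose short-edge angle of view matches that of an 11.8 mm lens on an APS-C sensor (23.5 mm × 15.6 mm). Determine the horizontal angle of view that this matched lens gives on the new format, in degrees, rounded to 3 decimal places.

Equal short-edge AOV ⇒ f₂ = f₁ · 4.55/15.6 = 11.8 × 0.29167 ≈ 3.4417 mm.
Horizontal AOV on the new format = 2·arctan(6.17 / (2 × 3.4417)) = 2·arctan(0.89637) ≈ 83.7441°.

83.744°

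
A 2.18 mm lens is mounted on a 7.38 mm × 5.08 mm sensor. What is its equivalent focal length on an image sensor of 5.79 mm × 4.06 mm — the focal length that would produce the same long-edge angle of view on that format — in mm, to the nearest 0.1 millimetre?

1.7 mm

Equal angle of view means equal width/f ratio, so f₂ = f₁ · (width₂/width₁) = 2.18 × 5.79/7.38.
f₂ = 2.18 × 0.78455 ≈ 1.710 mm.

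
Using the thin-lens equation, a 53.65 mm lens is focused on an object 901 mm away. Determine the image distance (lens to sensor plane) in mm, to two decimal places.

1/dᵢ = 1/f − 1/dₒ = 1/53.65 − 1/901 = 0.0175295 mm⁻¹.
dᵢ = 1/0.0175295 ≈ 57.0469 mm.

57.05 mm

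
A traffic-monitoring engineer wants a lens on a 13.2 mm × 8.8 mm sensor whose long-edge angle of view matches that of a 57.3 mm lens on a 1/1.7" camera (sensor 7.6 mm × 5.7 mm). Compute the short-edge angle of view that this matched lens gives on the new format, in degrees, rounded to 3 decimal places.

5.063°

Equal long-edge AOV ⇒ f₂ = f₁ · 13.2/7.6 = 57.3 × 1.73684 ≈ 99.5211 mm.
Short-edge AOV on the new format = 2·arctan(8.8 / (2 × 99.5211)) = 2·arctan(0.04421) ≈ 5.0630°.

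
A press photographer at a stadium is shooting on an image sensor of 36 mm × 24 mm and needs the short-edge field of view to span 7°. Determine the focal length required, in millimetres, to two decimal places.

196.20 mm

From α = 2·arctan(h/2f) we get f = h / (2·tan(α/2)).
With h = 24 mm and α/2 = 3.5°, tan(α/2) ≈ 0.06116, so f ≈ 24 / 0.12233 ≈ 196.1983 mm.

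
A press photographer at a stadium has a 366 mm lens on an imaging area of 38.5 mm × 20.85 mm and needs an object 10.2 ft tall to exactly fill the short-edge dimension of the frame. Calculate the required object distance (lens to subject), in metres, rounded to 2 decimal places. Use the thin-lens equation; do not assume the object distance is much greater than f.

54.94 m

W: 10.2 ft × 304.8 mm/ft = 3108.96 mm.
Magnification m = h/W = dᵢ/dₒ; combined with 1/f = 1/dₒ + 1/dᵢ this gives dₒ = f·(1 + W/h).
dₒ = 366 mm × (1 + 3108.96/20.85) = 366 × 150.1108 ≈ 54940.548 mm = 54.9405 m.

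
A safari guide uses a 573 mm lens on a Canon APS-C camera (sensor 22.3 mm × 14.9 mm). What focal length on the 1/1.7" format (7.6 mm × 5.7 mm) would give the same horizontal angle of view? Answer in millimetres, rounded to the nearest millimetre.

195 mm

Equal angle of view means equal width/f ratio, so f₂ = f₁ · (width₂/width₁) = 573 × 7.6/22.3.
f₂ = 573 × 0.34081 ≈ 195.283 mm.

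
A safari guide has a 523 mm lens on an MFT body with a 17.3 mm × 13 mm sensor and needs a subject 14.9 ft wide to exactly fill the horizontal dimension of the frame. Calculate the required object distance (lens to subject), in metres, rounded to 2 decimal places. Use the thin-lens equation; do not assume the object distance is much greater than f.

137.82 m

W: 14.9 ft × 304.8 mm/ft = 4541.52 mm.
Magnification m = w/W = dᵢ/dₒ; combined with 1/f = 1/dₒ + 1/dᵢ this gives dₒ = f·(1 + W/w).
dₒ = 523 mm × (1 + 4541.52/17.3) = 523 × 263.5156 ≈ 137818.658 mm = 137.819 m.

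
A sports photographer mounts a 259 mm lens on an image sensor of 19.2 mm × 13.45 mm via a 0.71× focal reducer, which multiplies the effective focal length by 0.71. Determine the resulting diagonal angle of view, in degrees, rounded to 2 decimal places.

Effective focal length f = 259 × 0.71 = 183.89 mm.
Sensor diagonal = √(19.2² + 13.45²) = √549.5425 ≈ 23.4423 mm.
α = 2·arctan(23.442 / (2 × 183.89)) = 2·arctan(0.06374) ≈ 7.2942°.

7.29°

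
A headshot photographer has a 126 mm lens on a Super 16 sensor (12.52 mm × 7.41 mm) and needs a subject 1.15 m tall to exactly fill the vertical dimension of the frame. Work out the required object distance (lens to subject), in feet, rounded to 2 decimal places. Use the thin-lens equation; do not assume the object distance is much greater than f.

W: 1.15 m = 1150 mm.
Magnification m = h/W = dᵢ/dₒ; combined with 1/f = 1/dₒ + 1/dᵢ this gives dₒ = f·(1 + W/h).
dₒ = 126 mm × (1 + 1150/7.41) = 126 × 156.1957 ≈ 19680.656 mm = 19680.656/304.8 ft = 64.5691 ft.

64.57 ft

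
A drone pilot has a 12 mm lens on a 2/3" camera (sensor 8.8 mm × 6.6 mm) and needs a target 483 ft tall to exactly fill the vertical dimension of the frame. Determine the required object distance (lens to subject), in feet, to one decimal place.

W: 483 ft × 304.8 mm/ft = 147218.40 mm.
Magnification m = h/W = dᵢ/dₒ; combined with 1/f = 1/dₒ + 1/dᵢ this gives dₒ = f·(1 + W/h).
dₒ = 12 mm × (1 + 147218/6.6) = 12 × 22306.8175 ≈ 267681.810 mm = 267681.810/304.8 ft = 878.221 ft.

878.2 ft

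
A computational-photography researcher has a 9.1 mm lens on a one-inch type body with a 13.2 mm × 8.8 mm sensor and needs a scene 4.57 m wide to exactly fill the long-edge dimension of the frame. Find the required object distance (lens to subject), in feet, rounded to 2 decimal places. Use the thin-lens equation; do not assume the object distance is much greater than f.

W: 4.57 m = 4570 mm.
Magnification m = w/W = dᵢ/dₒ; combined with 1/f = 1/dₒ + 1/dᵢ this gives dₒ = f·(1 + W/w).
dₒ = 9.1 mm × (1 + 4570/13.2) = 9.1 × 347.2121 ≈ 3159.630 mm = 3159.630/304.8 ft = 10.3662 ft.

10.37 ft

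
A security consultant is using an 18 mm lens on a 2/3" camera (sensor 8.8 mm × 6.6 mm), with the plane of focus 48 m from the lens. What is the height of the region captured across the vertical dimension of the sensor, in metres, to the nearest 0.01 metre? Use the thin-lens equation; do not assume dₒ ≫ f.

17.59 m

dₒ: 48 m = 48000 mm.
Similar triangles through the lens centre give W/dₒ = h/dᵢ; with 1/f = 1/dₒ + 1/dᵢ this gives W = h·(dₒ − f)/f.
W = 6.6 mm × (48000 − 18) / 18 = 6.6 × 2665.6667 ≈ 17593.400 mm = 17.5934 m.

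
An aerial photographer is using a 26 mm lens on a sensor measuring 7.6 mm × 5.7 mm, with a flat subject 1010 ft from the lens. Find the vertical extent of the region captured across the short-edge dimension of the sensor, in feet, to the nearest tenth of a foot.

221.4 ft

dₒ: 1010 ft × 304.8 mm/ft = 307847.99 mm.
Similar triangles through the lens centre give W/dₒ = h/dᵢ; with 1/f = 1/dₒ + 1/dᵢ this gives W = h·(dₒ − f)/f.
W = 5.7 mm × (307848 − 26) / 26 = 5.7 × 11839.3073 ≈ 67484.052 mm = 67484.052/304.8 ft = 221.404 ft.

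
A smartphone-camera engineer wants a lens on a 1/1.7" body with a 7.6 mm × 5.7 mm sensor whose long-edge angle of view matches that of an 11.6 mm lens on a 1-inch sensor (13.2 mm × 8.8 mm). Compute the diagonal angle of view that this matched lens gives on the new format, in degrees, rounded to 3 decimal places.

Equal long-edge AOV ⇒ f₂ = f₁ · 7.6/13.2 = 11.6 × 0.57576 ≈ 6.6788 mm.
Sensor diagonal = √(7.6² + 5.7²) = √90.2500 ≈ 9.5000 mm.
Diagonal AOV on the new format = 2·arctan(9.5000 / (2 × 6.6788)) = 2·arctan(0.71121) ≈ 70.8414°.

70.841°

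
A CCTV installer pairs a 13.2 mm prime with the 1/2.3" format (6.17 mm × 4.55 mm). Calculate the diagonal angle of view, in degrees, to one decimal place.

32.4°

Sensor diagonal = √(6.17² + 4.55²) = √58.7714 ≈ 7.6663 mm.
Angle of view α = 2·arctan(d/2f) with d = 7.6663 mm and f = 13.2 mm.
d/2f = 0.29039; arctan(0.29039) ≈ 16.1927°, so α ≈ 32.3854°.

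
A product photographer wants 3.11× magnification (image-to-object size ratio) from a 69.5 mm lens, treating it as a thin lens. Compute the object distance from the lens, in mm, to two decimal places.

91.85 mm

With m = dᵢ/dₒ and 1/f = 1/dₒ + 1/dᵢ, substituting dᵢ = m·dₒ gives 1/f = (1 + 1/m)/dₒ, hence dₒ = f·(1 + 1/m).
dₒ = 69.5 × (1 + 1/3.11) = 69.5 × 1.32154 ≈ 91.847 mm.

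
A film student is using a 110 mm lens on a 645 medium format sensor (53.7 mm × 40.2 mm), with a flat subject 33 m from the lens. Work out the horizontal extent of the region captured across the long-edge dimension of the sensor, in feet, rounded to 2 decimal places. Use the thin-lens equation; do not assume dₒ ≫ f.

52.68 ft

dₒ: 33 m = 33000 mm.
Similar triangles through the lens centre give W/dₒ = w/dᵢ; with 1/f = 1/dₒ + 1/dᵢ this gives W = w·(dₒ − f)/f.
W = 53.7 mm × (33000 − 110) / 110 = 53.7 × 299.0000 ≈ 16056.300 mm = 16056.300/304.8 ft = 52.6782 ft.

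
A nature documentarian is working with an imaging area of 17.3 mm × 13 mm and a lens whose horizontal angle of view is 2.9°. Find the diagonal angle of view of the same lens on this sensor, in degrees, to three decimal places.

From the horizontal AOV: f = 17.3 / (2·tan(1.45°)) = 17.3 / 0.05063 ≈ 341.7260 mm.
Sensor diagonal = √(17.3² + 13²) = √468.2900 ≈ 21.6400 mm.
Diagonal AOV = 2·arctan(21.6400 / (2 × 341.7260)) = 2·arctan(0.03166) ≈ 3.6271°.

3.627°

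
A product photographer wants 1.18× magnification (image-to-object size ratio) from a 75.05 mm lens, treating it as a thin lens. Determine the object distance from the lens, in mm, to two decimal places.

With m = dᵢ/dₒ and 1/f = 1/dₒ + 1/dᵢ, substituting dᵢ = m·dₒ gives 1/f = (1 + 1/m)/dₒ, hence dₒ = f·(1 + 1/m).
dₒ = 75.05 × (1 + 1/1.18) = 75.05 × 1.84746 ≈ 138.652 mm.

138.65 mm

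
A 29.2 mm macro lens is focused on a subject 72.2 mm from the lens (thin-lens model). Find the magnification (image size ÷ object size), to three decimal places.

Thin lens: 1/f = 1/dₒ + 1/dᵢ → 1/dᵢ = 1/29.2 − 1/72.2 = 0.0203962 mm⁻¹, so dᵢ ≈ 49.0288 mm.
Magnification m = dᵢ/dₒ = 49.0288/72.2 ≈ 0.67907.

0.679×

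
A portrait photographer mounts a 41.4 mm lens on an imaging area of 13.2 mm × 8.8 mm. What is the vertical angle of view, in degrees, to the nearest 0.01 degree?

12.13°

Angle of view α = 2·arctan(h/2f) with h = 8.8 mm and f = 41.4 mm.
h/2f = 0.10628; arctan(0.10628) ≈ 6.0666°, so α ≈ 12.1333°.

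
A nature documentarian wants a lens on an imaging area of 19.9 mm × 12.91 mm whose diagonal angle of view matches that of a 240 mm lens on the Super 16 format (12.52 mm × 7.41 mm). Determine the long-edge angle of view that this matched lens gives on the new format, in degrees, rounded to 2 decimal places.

Sensor diagonal = √(12.52² + 7.41²) = √211.6585 ≈ 14.5485 mm.
Sensor diagonal = √(19.9² + 12.91²) = √562.6781 ≈ 23.7208 mm.
Equal diagonal AOV ⇒ f₂ = f₁ · 23.7208/14.5485 = 240 × 1.63047 ≈ 391.3122 mm.
Long-edge AOV on the new format = 2·arctan(19.9 / (2 × 391.3122)) = 2·arctan(0.02543) ≈ 2.9131°.

2.91°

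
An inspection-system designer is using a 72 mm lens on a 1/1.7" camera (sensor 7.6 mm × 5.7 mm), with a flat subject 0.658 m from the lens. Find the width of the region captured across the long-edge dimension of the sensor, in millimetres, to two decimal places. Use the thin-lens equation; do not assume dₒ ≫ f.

61.86 mm

dₒ: 0.658 m = 658 mm.
Similar triangles through the lens centre give W/dₒ = w/dᵢ; with 1/f = 1/dₒ + 1/dᵢ this gives W = w·(dₒ − f)/f.
W = 7.6 mm × (658 − 72) / 72 = 7.6 × 8.1389 ≈ 61.856 mm.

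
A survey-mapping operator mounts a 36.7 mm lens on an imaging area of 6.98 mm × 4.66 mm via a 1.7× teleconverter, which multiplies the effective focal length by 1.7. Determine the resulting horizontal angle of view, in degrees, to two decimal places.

6.40°

Effective focal length f = 36.7 × 1.7 = 62.39 mm.
α = 2·arctan(6.98 / (2 × 62.39)) = 2·arctan(0.05594) ≈ 6.4034°.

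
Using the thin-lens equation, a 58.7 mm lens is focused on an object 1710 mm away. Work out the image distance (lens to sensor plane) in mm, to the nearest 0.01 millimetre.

60.79 mm

1/dᵢ = 1/f − 1/dₒ = 1/58.7 − 1/1710 = 0.0164510 mm⁻¹.
dᵢ = 1/0.0164510 ≈ 60.7867 mm.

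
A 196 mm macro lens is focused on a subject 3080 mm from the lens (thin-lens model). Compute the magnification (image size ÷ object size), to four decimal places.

Thin lens: 1/f = 1/dₒ + 1/dᵢ → 1/dᵢ = 1/196 − 1/3080 = 0.0047774 mm⁻¹, so dᵢ ≈ 209.3204 mm.
Magnification m = dᵢ/dₒ = 209.3204/3080 ≈ 0.06796.

0.0680×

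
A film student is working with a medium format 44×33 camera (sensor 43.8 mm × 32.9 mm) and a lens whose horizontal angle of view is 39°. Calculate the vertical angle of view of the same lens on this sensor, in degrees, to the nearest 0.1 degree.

29.8°

From the horizontal AOV: f = 43.8 / (2·tan(19.5°)) = 43.8 / 0.70824 ≈ 61.8437 mm.
Vertical AOV = 2·arctan(32.9 / (2 × 61.8437)) = 2·arctan(0.26599) ≈ 29.7908°.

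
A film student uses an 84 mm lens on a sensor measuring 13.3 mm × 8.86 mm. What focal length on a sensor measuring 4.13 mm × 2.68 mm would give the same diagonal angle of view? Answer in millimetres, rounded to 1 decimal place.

Sensor diagonal = √(13.3² + 8.86²) = √255.3896 ≈ 15.9809 mm.
Sensor diagonal = √(4.13² + 2.68²) = √24.2393 ≈ 4.9233 mm.
Equal angle of view means equal diagonal/f ratio, so f₂ = f₁ · (diagonal₂/diagonal₁) = 84 × 4.9233/15.9809.
f₂ = 84 × 0.30808 ≈ 25.878 mm.

25.9 mm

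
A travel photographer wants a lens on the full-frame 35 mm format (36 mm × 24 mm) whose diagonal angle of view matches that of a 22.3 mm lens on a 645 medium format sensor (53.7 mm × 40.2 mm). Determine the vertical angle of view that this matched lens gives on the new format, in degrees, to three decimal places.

Sensor diagonal = √(53.7² + 40.2²) = √4499.7300 ≈ 67.0800 mm.
Sensor diagonal = √(36² + 24²) = √1872.0000 ≈ 43.2666 mm.
Equal diagonal AOV ⇒ f₂ = f₁ · 43.2666/67.0800 = 22.3 × 0.64500 ≈ 14.3835 mm.
Vertical AOV on the new format = 2·arctan(24 / (2 × 14.3835)) = 2·arctan(0.83429) ≈ 79.6758°.

79.676°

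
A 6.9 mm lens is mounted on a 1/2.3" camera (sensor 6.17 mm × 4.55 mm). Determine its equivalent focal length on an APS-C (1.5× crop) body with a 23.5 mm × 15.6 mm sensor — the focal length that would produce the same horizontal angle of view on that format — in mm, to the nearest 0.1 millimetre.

26.3 mm

Equal angle of view means equal width/f ratio, so f₂ = f₁ · (width₂/width₁) = 6.9 × 23.5/6.17.
f₂ = 6.9 × 3.80875 ≈ 26.280 mm.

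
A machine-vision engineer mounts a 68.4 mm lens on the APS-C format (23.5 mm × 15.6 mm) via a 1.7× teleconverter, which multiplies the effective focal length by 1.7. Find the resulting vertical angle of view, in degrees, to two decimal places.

7.68°

Effective focal length f = 68.4 × 1.7 = 116.28 mm.
α = 2·arctan(15.6 / (2 × 116.28)) = 2·arctan(0.06708) ≈ 7.6752°.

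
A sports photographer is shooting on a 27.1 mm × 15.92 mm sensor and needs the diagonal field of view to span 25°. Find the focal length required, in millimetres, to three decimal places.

70.886 mm

Sensor diagonal = √(27.1² + 15.92²) = √987.8564 ≈ 31.4302 mm.
From α = 2·arctan(d/2f) we get f = d / (2·tan(α/2)).
With d = 31.4302 mm and α/2 = 12.5°, tan(α/2) ≈ 0.22169, so f ≈ 31.4302 / 0.44339 ≈ 70.8862 mm.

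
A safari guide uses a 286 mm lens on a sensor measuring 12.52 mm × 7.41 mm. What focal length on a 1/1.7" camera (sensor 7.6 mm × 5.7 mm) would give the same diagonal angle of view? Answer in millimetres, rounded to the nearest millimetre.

187 mm

Sensor diagonal = √(12.52² + 7.41²) = √211.6585 ≈ 14.5485 mm.
Sensor diagonal = √(7.6² + 5.7²) = √90.2500 ≈ 9.5000 mm.
Equal angle of view means equal diagonal/f ratio, so f₂ = f₁ · (diagonal₂/diagonal₁) = 286 × 9.5000/14.5485.
f₂ = 286 × 0.65299 ≈ 186.755 mm.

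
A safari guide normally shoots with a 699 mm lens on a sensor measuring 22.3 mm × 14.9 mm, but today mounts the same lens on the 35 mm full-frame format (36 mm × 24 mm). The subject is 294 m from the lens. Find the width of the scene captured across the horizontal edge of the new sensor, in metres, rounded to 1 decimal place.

The focal length stays 699 mm; the relevant sensor dimension is now w = 36 mm. Object distance dₒ = 294 m = 294000 mm.
Thin-lens field width W = w·(dₒ − f)/f = 36 × (294000 − 699)/699 ≈ 15105.631 mm = 15.1056 m.

15.1 m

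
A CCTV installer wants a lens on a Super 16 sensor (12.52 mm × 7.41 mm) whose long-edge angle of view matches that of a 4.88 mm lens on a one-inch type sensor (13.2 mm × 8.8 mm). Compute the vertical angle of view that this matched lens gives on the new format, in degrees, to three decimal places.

Equal long-edge AOV ⇒ f₂ = f₁ · 12.52/13.2 = 4.88 × 0.94848 ≈ 4.6286 mm.
Vertical AOV on the new format = 2·arctan(7.41 / (2 × 4.6286)) = 2·arctan(0.80046) ≈ 77.3515°.

77.352°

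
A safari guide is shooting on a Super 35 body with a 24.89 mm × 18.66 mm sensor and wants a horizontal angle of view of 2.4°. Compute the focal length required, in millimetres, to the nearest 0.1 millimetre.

594.1 mm

From α = 2·arctan(w/2f) we get f = w / (2·tan(α/2)).
With w = 24.89 mm and α/2 = 1.2°, tan(α/2) ≈ 0.02095, so f ≈ 24.89 / 0.04189 ≈ 594.1181 mm.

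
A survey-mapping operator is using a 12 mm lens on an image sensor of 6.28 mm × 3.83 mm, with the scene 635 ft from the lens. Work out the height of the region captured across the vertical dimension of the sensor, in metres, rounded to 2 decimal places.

dₒ: 635 ft × 304.8 mm/ft = 193547.99 mm.
Similar triangles through the lens centre give W/dₒ = h/dᵢ; with 1/f = 1/dₒ + 1/dᵢ this gives W = h·(dₒ − f)/f.
W = 3.83 mm × (193548 − 12) / 12 = 3.83 × 16127.9995 ≈ 61770.238 mm = 61.7702 m.

61.77 m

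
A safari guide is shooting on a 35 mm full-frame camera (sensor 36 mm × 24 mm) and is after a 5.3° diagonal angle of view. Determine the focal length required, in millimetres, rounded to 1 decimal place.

467.4 mm

Sensor diagonal = √(36² + 24²) = √1872.0000 ≈ 43.2666 mm.
From α = 2·arctan(d/2f) we get f = d / (2·tan(α/2)).
With d = 43.2666 mm and α/2 = 2.65°, tan(α/2) ≈ 0.04628, so f ≈ 43.2666 / 0.09257 ≈ 467.4012 mm.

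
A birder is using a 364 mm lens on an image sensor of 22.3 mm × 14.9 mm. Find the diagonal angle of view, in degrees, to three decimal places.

4.220°

Sensor diagonal = √(22.3² + 14.9²) = √719.3000 ≈ 26.8198 mm.
Angle of view α = 2·arctan(d/2f) with d = 26.8198 mm and f = 364 mm.
d/2f = 0.03684; arctan(0.03684) ≈ 2.1098°, so α ≈ 4.2197°.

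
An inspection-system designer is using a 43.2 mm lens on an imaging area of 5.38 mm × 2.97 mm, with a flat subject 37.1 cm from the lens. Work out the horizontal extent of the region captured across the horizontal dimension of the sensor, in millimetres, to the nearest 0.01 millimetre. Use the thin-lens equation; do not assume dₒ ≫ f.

dₒ: 37.1 cm = 371 mm.
Similar triangles through the lens centre give W/dₒ = w/dᵢ; with 1/f = 1/dₒ + 1/dᵢ this gives W = w·(dₒ − f)/f.
W = 5.38 mm × (371 − 43.2) / 43.2 = 5.38 × 7.5880 ≈ 40.823 mm.

40.82 mm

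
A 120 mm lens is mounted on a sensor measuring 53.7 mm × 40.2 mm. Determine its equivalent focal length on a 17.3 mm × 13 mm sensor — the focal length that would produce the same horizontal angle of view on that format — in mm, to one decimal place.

38.7 mm

Equal angle of view means equal width/f ratio, so f₂ = f₁ · (width₂/width₁) = 120 × 17.3/53.7.
f₂ = 120 × 0.32216 ≈ 38.659 mm.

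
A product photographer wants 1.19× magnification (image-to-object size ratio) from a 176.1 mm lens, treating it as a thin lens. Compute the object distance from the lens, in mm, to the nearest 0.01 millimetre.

With m = dᵢ/dₒ and 1/f = 1/dₒ + 1/dᵢ, substituting dᵢ = m·dₒ gives 1/f = (1 + 1/m)/dₒ, hence dₒ = f·(1 + 1/m).
dₒ = 176.1 × (1 + 1/1.19) = 176.1 × 1.84034 ≈ 324.083 mm.

324.08 mm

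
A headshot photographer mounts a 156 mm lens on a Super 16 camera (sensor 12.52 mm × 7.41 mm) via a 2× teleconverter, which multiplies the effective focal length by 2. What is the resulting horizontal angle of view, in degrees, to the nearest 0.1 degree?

Effective focal length f = 156 × 2 = 312 mm.
α = 2·arctan(12.52 / (2 × 312)) = 2·arctan(0.02006) ≈ 2.2989°.

2.3°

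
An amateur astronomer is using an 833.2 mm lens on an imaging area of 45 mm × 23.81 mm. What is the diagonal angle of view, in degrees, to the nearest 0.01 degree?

Sensor diagonal = √(45² + 23.81²) = √2591.9161 ≈ 50.9109 mm.
Angle of view α = 2·arctan(d/2f) with d = 50.9109 mm and f = 833.2 mm.
d/2f = 0.03055; arctan(0.03055) ≈ 1.7499°, so α ≈ 3.4998°.

3.50°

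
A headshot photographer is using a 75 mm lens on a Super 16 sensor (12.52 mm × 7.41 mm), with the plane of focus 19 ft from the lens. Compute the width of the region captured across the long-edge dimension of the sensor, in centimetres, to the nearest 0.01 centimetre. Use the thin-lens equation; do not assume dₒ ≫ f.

95.42 cm

dₒ: 19 ft × 304.8 mm/ft = 5791.20 mm.
Similar triangles through the lens centre give W/dₒ = w/dᵢ; with 1/f = 1/dₒ + 1/dᵢ this gives W = w·(dₒ − f)/f.
W = 12.52 mm × (5791.2 − 75) / 75 = 12.52 × 76.2160 ≈ 954.224 mm = 95.4224 cm.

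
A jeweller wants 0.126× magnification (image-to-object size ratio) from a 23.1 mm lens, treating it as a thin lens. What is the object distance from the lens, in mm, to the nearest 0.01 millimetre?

206.43 mm

With m = dᵢ/dₒ and 1/f = 1/dₒ + 1/dᵢ, substituting dᵢ = m·dₒ gives 1/f = (1 + 1/m)/dₒ, hence dₒ = f·(1 + 1/m).
dₒ = 23.1 × (1 + 1/0.126) = 23.1 × 8.93651 ≈ 206.433 mm.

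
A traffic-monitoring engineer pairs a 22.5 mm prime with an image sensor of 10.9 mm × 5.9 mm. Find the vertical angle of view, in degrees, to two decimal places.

Angle of view α = 2·arctan(h/2f) with h = 5.9 mm and f = 22.5 mm.
h/2f = 0.13111; arctan(0.13111) ≈ 7.4695°, so α ≈ 14.9390°.

14.94°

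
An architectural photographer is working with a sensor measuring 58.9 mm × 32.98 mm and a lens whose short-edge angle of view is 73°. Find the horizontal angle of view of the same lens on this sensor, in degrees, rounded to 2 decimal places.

From the short-edge AOV: f = 32.98 / (2·tan(36.5°)) = 32.98 / 1.47992 ≈ 22.2850 mm.
Horizontal AOV = 2·arctan(58.9 / (2 × 22.2850)) = 2·arctan(1.32152) ≈ 105.7701°.

105.77°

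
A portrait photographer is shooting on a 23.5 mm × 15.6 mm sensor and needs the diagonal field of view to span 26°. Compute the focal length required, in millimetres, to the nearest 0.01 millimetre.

61.09 mm

Sensor diagonal = √(23.5² + 15.6²) = √795.6100 ≈ 28.2066 mm.
From α = 2·arctan(d/2f) we get f = d / (2·tan(α/2)).
With d = 28.2066 mm and α/2 = 13°, tan(α/2) ≈ 0.23087, so f ≈ 28.2066 / 0.46174 ≈ 61.0880 mm.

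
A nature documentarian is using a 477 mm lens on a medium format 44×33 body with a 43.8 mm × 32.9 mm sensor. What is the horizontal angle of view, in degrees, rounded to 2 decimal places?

Angle of view α = 2·arctan(w/2f) with w = 43.8 mm and f = 477 mm.
w/2f = 0.04591; arctan(0.04591) ≈ 2.6287°, so α ≈ 5.2574°.

5.26°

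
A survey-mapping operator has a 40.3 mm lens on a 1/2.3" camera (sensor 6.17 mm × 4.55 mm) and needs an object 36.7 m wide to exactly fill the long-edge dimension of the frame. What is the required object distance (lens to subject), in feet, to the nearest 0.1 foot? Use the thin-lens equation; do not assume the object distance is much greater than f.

W: 36.7 m = 36700 mm.
Magnification m = w/W = dᵢ/dₒ; combined with 1/f = 1/dₒ + 1/dᵢ this gives dₒ = f·(1 + W/w).
dₒ = 40.3 mm × (1 + 36700/6.17) = 40.3 × 5949.1361 ≈ 239750.187 mm = 239750.187/304.8 ft = 786.582 ft.

786.6 ft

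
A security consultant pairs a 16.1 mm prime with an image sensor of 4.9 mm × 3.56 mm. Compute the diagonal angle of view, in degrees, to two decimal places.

21.31°

Sensor diagonal = √(4.9² + 3.56²) = √36.6836 ≈ 6.0567 mm.
Angle of view α = 2·arctan(d/2f) with d = 6.0567 mm and f = 16.1 mm.
d/2f = 0.18810; arctan(0.18810) ≈ 10.6527°, so α ≈ 21.3053°.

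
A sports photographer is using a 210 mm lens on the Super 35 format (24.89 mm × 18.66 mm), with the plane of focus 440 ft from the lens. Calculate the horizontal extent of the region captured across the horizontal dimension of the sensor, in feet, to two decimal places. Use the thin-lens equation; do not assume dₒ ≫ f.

dₒ: 440 ft × 304.8 mm/ft = 134112.00 mm.
Similar triangles through the lens centre give W/dₒ = w/dᵢ; with 1/f = 1/dₒ + 1/dᵢ this gives W = w·(dₒ − f)/f.
W = 24.89 mm × (134112 − 210) / 210 = 24.89 × 637.6286 ≈ 15870.575 mm = 15870.575/304.8 ft = 52.0688 ft.

52.07 ft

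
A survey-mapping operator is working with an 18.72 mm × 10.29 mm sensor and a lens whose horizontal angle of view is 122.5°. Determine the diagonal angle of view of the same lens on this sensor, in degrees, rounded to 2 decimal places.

128.65°

From the horizontal AOV: f = 18.72 / (2·tan(61.25°)) = 18.72 / 3.64552 ≈ 5.1351 mm.
Sensor diagonal = √(18.72² + 10.29²) = √456.3225 ≈ 21.3617 mm.
Diagonal AOV = 2·arctan(21.3617 / (2 × 5.1351)) = 2·arctan(2.07998) ≈ 128.6460°.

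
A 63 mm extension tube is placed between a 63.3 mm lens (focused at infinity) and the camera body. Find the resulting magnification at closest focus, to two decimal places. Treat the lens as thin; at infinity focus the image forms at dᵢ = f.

The tube moves the image plane from f to f + e, so dᵢ = 63.3 + 63 = 126.3 mm. Focus is achieved when 1/f = 1/dₒ + 1/dᵢ, giving dₒ = 1/(1/f − 1/(f+e)).
Magnification m = dᵢ/dₒ = (f+e)·(1/f − 1/(f+e)) = e/f = 63/63.3 ≈ 0.9953.

1.00×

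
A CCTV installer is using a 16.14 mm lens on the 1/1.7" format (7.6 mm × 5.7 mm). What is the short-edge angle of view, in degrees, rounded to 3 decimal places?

20.028°

Angle of view α = 2·arctan(h/2f) with h = 5.7 mm and f = 16.14 mm.
h/2f = 0.17658; arctan(0.17658) ≈ 10.0141°, so α ≈ 20.0281°.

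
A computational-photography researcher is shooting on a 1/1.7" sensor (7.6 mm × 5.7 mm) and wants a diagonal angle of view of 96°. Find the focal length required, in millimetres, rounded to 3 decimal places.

Sensor diagonal = √(7.6² + 5.7²) = √90.2500 ≈ 9.5000 mm.
From α = 2·arctan(d/2f) we get f = d / (2·tan(α/2)).
With d = 9.5000 mm and α/2 = 48°, tan(α/2) ≈ 1.11061, so f ≈ 9.5000 / 2.22123 ≈ 4.2769 mm.

4.277 mm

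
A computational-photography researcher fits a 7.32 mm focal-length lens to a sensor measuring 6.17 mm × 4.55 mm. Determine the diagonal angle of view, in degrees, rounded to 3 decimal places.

55.278°

Sensor diagonal = √(6.17² + 4.55²) = √58.7714 ≈ 7.6663 mm.
Angle of view α = 2·arctan(d/2f) with d = 7.6663 mm and f = 7.32 mm.
d/2f = 0.52365; arctan(0.52365) ≈ 27.6388°, so α ≈ 55.2777°.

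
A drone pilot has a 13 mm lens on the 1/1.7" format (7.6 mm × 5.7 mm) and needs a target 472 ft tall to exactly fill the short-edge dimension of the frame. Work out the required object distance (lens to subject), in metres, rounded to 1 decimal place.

328.1 m

W: 472 ft × 304.8 mm/ft = 143865.60 mm.
Magnification m = h/W = dᵢ/dₒ; combined with 1/f = 1/dₒ + 1/dᵢ this gives dₒ = f·(1 + W/h).
dₒ = 13 mm × (1 + 143866/5.7) = 13 × 25240.5781 ≈ 328127.516 mm = 328.128 m.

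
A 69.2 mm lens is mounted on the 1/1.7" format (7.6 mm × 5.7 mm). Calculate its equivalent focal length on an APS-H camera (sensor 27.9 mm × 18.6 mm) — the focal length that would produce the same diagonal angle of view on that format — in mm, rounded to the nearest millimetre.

Sensor diagonal = √(7.6² + 5.7²) = √90.2500 ≈ 9.5000 mm.
Sensor diagonal = √(27.9² + 18.6²) = √1124.3700 ≈ 33.5316 mm.
Equal angle of view means equal diagonal/f ratio, so f₂ = f₁ · (diagonal₂/diagonal₁) = 69.2 × 33.5316/9.5000.
f₂ = 69.2 × 3.52964 ≈ 244.251 mm.

244 mm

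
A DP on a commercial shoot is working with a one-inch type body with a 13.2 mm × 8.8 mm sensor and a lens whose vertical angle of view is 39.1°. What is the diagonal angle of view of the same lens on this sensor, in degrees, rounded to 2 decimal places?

65.25°

From the vertical AOV: f = 8.8 / (2·tan(19.55°)) = 8.8 / 0.71020 ≈ 12.3908 mm.
Sensor diagonal = √(13.2² + 8.8²) = √251.6800 ≈ 15.8644 mm.
Diagonal AOV = 2·arctan(15.8644 / (2 × 12.3908)) = 2·arctan(0.64017) ≈ 65.2521°.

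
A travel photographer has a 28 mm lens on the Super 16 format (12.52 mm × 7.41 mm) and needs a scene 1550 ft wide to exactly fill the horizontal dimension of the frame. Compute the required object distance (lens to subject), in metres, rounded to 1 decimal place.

1056.6 m

W: 1550 ft × 304.8 mm/ft = 472439.98 mm.
Magnification m = w/W = dᵢ/dₒ; combined with 1/f = 1/dₒ + 1/dᵢ this gives dₒ = f·(1 + W/w).
dₒ = 28 mm × (1 + 472440/12.52) = 28 × 37735.8231 ≈ 1056603.046 mm = 1056.6 m.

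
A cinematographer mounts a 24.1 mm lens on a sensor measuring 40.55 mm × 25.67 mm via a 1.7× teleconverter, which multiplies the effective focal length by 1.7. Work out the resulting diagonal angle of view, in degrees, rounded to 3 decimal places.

60.715°

Effective focal length f = 24.1 × 1.7 = 40.97 mm.
Sensor diagonal = √(40.55² + 25.67²) = √2303.2514 ≈ 47.9922 mm.
α = 2·arctan(47.992 / (2 × 40.97)) = 2·arctan(0.58570) ≈ 60.7150°.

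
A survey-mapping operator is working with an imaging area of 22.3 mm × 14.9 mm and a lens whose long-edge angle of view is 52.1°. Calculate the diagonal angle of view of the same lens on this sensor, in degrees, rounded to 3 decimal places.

60.901°

From the long-edge AOV: f = 22.3 / (2·tan(26.05°)) = 22.3 / 0.97763 ≈ 22.8103 mm.
Sensor diagonal = √(22.3² + 14.9²) = √719.3000 ≈ 26.8198 mm.
Diagonal AOV = 2·arctan(26.8198 / (2 × 22.8103)) = 2·arctan(0.58789) ≈ 60.9014°.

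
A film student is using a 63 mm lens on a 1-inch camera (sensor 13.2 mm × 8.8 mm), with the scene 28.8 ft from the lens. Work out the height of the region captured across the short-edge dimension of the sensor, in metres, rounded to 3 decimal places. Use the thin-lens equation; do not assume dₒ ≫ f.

1.217 m

dₒ: 28.8 ft × 304.8 mm/ft = 8778.24 mm.
Similar triangles through the lens centre give W/dₒ = h/dᵢ; with 1/f = 1/dₒ + 1/dᵢ this gives W = h·(dₒ − f)/f.
W = 8.8 mm × (8778.24 − 63) / 63 = 8.8 × 138.3371 ≈ 1217.367 mm = 1.21737 m.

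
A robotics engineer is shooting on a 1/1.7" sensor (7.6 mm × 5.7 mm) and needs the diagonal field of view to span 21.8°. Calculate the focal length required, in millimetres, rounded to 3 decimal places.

24.666 mm

Sensor diagonal = √(7.6² + 5.7²) = √90.2500 ≈ 9.5000 mm.
From α = 2·arctan(d/2f) we get f = d / (2·tan(α/2)).
With d = 9.5000 mm and α/2 = 10.9°, tan(α/2) ≈ 0.19257, so f ≈ 9.5000 / 0.38514 ≈ 24.6664 mm.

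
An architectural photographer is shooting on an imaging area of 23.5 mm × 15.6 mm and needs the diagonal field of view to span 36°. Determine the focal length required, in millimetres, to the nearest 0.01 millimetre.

Sensor diagonal = √(23.5² + 15.6²) = √795.6100 ≈ 28.2066 mm.
From α = 2·arctan(d/2f) we get f = d / (2·tan(α/2)).
With d = 28.2066 mm and α/2 = 18°, tan(α/2) ≈ 0.32492, so f ≈ 28.2066 / 0.64984 ≈ 43.4054 mm.

43.41 mm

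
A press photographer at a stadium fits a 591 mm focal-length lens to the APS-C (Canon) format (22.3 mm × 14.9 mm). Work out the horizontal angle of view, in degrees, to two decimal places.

Angle of view α = 2·arctan(w/2f) with w = 22.3 mm and f = 591 mm.
w/2f = 0.01887; arctan(0.01887) ≈ 1.0808°, so α ≈ 2.1617°.

2.16°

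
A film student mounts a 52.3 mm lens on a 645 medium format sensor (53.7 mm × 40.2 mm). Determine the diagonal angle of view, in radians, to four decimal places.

1.1405 rad

Sensor diagonal = √(53.7² + 40.2²) = √4499.7300 ≈ 67.0800 mm.
Angle of view α = 2·arctan(d/2f) with d = 67.0800 mm and f = 52.3 mm.
d/2f = 0.64130; arctan(0.64130) ≈ 0.5702 rad, so α ≈ 1.1405 rad.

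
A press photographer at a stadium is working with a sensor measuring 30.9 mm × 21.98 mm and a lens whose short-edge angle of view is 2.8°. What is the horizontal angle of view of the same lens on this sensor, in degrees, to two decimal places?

3.94°

From the short-edge AOV: f = 21.98 / (2·tan(1.4°)) = 21.98 / 0.04888 ≈ 449.6824 mm.
Horizontal AOV = 2·arctan(30.9 / (2 × 449.6824)) = 2·arctan(0.03436) ≈ 3.9355°.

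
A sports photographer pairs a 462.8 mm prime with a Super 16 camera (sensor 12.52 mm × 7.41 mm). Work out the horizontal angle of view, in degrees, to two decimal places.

1.55°

Angle of view α = 2·arctan(w/2f) with w = 12.52 mm and f = 462.8 mm.
w/2f = 0.01353; arctan(0.01353) ≈ 0.7750°, so α ≈ 1.5499°.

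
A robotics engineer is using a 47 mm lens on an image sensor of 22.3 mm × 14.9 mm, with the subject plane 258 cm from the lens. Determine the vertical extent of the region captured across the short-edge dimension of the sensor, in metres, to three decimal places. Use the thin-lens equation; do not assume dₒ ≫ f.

0.803 m

dₒ: 258 cm = 2580 mm.
Similar triangles through the lens centre give W/dₒ = h/dᵢ; with 1/f = 1/dₒ + 1/dᵢ this gives W = h·(dₒ − f)/f.
W = 14.9 mm × (2580 − 47) / 47 = 14.9 × 53.8936 ≈ 803.015 mm = 0.803015 m.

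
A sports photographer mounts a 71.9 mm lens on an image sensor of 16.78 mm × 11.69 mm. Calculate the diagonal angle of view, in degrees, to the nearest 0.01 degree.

Sensor diagonal = √(16.78² + 11.69²) = √418.2245 ≈ 20.4505 mm.
Angle of view α = 2·arctan(d/2f) with d = 20.4505 mm and f = 71.9 mm.
d/2f = 0.14222; arctan(0.14222) ≈ 8.0941°, so α ≈ 16.1881°.

16.19°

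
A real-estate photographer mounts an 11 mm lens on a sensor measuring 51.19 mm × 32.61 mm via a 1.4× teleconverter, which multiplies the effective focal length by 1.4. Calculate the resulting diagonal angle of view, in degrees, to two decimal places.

Effective focal length f = 11 × 1.4 = 15.4 mm.
Sensor diagonal = √(51.19² + 32.61²) = √3683.8282 ≈ 60.6945 mm.
α = 2·arctan(60.695 / (2 × 15.4)) = 2·arctan(1.97060) ≈ 126.1881°.

126.19°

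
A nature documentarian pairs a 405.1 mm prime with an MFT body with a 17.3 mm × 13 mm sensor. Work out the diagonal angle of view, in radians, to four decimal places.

Sensor diagonal = √(17.3² + 13²) = √468.2900 ≈ 21.6400 mm.
Angle of view α = 2·arctan(d/2f) with d = 21.6400 mm and f = 405.1 mm.
d/2f = 0.02671; arctan(0.02671) ≈ 0.0267 rad, so α ≈ 0.0534 rad.

0.0534 rad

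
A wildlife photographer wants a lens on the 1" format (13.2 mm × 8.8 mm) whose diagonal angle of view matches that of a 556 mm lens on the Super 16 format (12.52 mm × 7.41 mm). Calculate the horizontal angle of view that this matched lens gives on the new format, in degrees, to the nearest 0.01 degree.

1.25°

Sensor diagonal = √(12.52² + 7.41²) = √211.6585 ≈ 14.5485 mm.
Sensor diagonal = √(13.2² + 8.8²) = √251.6800 ≈ 15.8644 mm.
Equal diagonal AOV ⇒ f₂ = f₁ · 15.8644/14.5485 = 556 × 1.09045 ≈ 606.2912 mm.
Horizontal AOV on the new format = 2·arctan(13.2 / (2 × 606.2912)) = 2·arctan(0.01089) ≈ 1.2474°.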